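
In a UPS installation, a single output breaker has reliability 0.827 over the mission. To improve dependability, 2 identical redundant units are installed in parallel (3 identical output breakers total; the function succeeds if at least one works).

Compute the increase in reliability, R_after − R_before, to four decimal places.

0.1678

R_before = 0.827
R_after = 1 − (1 − 0.827)^3 = 0.9948
ΔR = 0.9948 − 0.827 = 0.1678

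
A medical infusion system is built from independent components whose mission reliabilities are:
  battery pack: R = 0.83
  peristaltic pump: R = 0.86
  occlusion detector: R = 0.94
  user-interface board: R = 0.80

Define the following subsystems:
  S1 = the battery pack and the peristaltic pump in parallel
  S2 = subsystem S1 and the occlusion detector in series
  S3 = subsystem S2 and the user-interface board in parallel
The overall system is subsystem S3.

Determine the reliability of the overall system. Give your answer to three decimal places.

Parallel (battery pack and peristaltic pump): 1 − (1 − 0.83000)(1 − 0.86000) = 0.97620
Series ([0.97620] and occlusion detector): 0.97620 × 0.94000 = 0.91763
Parallel ([0.91763] and user-interface board): 1 − (1 − 0.91763)(1 − 0.80000) = 0.984

0.984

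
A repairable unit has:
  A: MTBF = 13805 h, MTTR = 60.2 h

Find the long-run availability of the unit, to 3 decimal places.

0.996

A(A) = MTBF/(MTBF+MTTR) = 13805/(13805+60.2) = 0.996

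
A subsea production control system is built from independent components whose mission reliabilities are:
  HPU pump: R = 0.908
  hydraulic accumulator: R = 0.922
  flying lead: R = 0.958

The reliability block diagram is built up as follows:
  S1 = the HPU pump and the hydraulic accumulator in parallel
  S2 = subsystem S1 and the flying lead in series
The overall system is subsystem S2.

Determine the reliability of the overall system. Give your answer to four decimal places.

0.9511

Parallel (HPU pump and hydraulic accumulator): 1 − (1 − 0.908000)(1 − 0.922000) = 0.992824
Series ([0.992824] and flying lead): 0.992824 × 0.958000 = 0.9511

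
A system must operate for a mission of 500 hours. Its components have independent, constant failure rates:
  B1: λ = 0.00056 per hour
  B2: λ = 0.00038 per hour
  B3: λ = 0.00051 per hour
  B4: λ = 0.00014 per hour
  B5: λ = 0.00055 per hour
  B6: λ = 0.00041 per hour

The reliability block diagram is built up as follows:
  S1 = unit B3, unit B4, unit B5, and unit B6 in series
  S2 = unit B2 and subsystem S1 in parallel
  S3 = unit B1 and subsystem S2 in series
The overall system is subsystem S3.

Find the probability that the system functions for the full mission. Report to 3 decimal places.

R(B1) = exp(−0.00056 × 500) = 0.75578
R(B2) = exp(−0.00038 × 500) = 0.82696
R(B3) = exp(−0.00051 × 500) = 0.77492
R(B4) = exp(−0.00014 × 500) = 0.93239
R(B5) = exp(−0.00055 × 500) = 0.75957
R(B6) = exp(−0.00041 × 500) = 0.81465
Series (B3, B4, B5, and B6): 0.77492 × 0.93239 × 0.75957 × 0.81465 = 0.44709
Parallel (B2 and [0.44709]): 1 − (1 − 0.82696)(1 − 0.44709) = 0.90432
Series (B1 and [0.90432]): 0.75578 × 0.90432 = 0.683

0.683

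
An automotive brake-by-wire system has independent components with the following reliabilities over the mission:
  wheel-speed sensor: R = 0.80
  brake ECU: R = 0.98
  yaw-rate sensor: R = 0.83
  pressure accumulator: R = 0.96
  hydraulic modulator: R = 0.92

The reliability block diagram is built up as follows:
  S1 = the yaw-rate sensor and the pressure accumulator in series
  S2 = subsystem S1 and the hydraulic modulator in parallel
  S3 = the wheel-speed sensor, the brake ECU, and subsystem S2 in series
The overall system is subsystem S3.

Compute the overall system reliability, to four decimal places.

0.7713

Series (yaw-rate sensor and pressure accumulator): 0.830000 × 0.960000 = 0.796800
Parallel ([0.796800] and hydraulic modulator): 1 − (1 − 0.796800)(1 − 0.920000) = 0.983744
Series (wheel-speed sensor, brake ECU, and [0.983744]): 0.800000 × 0.980000 × 0.983744 = 0.7713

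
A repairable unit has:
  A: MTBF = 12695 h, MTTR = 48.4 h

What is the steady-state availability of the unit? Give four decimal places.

A(A) = MTBF/(MTBF+MTTR) = 12695/(12695+48.4) = 0.9962

0.9962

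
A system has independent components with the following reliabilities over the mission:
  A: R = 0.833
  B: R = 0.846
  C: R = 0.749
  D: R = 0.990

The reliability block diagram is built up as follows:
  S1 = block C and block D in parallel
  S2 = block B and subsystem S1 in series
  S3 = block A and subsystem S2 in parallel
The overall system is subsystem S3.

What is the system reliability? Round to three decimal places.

0.974

Parallel (C and D): 1 − (1 − 0.74900)(1 − 0.99000) = 0.99749
Series (B and [0.99749]): 0.84600 × 0.99749 = 0.84388
Parallel (A and [0.84388]): 1 − (1 − 0.83300)(1 − 0.84388) = 0.974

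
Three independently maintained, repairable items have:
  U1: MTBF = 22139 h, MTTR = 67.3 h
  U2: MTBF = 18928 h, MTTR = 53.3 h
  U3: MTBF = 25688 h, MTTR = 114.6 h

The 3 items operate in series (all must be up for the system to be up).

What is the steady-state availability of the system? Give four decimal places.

0.9898

A(U1) = MTBF/(MTBF+MTTR) = 22139/(22139+67.3) = 0.996969
A(U2) = MTBF/(MTBF+MTTR) = 18928/(18928+53.3) = 0.997192
A(U3) = MTBF/(MTBF+MTTR) = 25688/(25688+114.6) = 0.995559
Series availability: 0.996969 × 0.997192 × 0.995559 = 0.9898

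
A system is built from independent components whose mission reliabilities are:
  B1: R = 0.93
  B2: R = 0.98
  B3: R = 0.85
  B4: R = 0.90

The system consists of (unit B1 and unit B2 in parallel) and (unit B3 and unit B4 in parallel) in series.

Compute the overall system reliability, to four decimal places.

0.9836

Parallel (B1 and B2): 1 − (1 − 0.930000)(1 − 0.980000) = 0.998600
Parallel (B3 and B4): 1 − (1 − 0.850000)(1 − 0.900000) = 0.985000
Series ([0.998600] and [0.985000]): 0.998600 × 0.985000 = 0.9836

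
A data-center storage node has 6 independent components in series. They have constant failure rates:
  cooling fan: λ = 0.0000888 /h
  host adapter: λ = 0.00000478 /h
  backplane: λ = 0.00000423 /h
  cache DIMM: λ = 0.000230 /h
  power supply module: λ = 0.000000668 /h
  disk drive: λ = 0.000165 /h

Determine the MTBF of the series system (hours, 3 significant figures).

Series of exponential components: λ_sys = Σ λ_i
λ_sys = 0.0000888 + 0.00000478 + 0.00000423 + 0.000230 + 0.000000668 + 0.000165 = 4.9348e-04 /h
MTBF = 1 / λ_sys = 2030 h

2030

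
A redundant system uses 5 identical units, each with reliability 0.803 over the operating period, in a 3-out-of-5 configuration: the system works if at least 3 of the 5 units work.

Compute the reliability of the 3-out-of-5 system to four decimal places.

0.9444

R = Σ_{i=3}^{5} C(5,i) p^i (1−p)^{5−i} with p = 0.803
C(5,3)·0.803^3·0.197^2 = 0.200946
C(5,4)·0.803^4·0.197^1 = 0.409542
C(5,5)·0.803^5·0.197^0 = 0.333870
Sum = 0.9444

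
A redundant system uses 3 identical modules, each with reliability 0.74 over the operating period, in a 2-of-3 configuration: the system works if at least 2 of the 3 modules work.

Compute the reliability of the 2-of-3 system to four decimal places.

R = Σ_{i=2}^{3} C(3,i) p^i (1−p)^{3−i} with p = 0.74
C(3,2)·0.74^2·0.26^1 = 0.427128
C(3,3)·0.74^3·0.26^0 = 0.405224
Sum = 0.8324

0.8324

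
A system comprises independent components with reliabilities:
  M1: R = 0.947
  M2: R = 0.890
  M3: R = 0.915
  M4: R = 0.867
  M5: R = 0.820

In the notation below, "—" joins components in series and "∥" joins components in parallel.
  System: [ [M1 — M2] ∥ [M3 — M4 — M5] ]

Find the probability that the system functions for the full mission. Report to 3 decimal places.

0.945

Series (M1 and M2): 0.94700 × 0.89000 = 0.84283
Series (M3, M4, and M5): 0.91500 × 0.86700 × 0.82000 = 0.65051
Parallel ([0.84283] and [0.65051]): 1 − (1 − 0.84283)(1 − 0.65051) = 0.945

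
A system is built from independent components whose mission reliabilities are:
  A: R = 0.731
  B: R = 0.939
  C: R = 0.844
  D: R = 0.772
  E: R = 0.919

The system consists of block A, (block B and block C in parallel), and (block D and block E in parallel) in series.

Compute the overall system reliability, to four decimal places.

0.7107

Parallel (B and C): 1 − (1 − 0.939000)(1 − 0.844000) = 0.990484
Parallel (D and E): 1 − (1 − 0.772000)(1 − 0.919000) = 0.981532
Series (A, [0.990484], and [0.981532]): 0.731000 × 0.990484 × 0.981532 = 0.7107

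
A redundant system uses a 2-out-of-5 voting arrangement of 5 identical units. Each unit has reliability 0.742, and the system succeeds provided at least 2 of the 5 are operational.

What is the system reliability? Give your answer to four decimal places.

R = Σ_{i=2}^{5} C(5,i) p^i (1−p)^{5−i} with p = 0.742
C(5,2)·0.742^2·0.258^3 = 0.094551
C(5,3)·0.742^3·0.258^2 = 0.271926
C(5,4)·0.742^4·0.258^1 = 0.391026
C(5,5)·0.742^5·0.258^0 = 0.224916
Sum = 0.9824

0.9824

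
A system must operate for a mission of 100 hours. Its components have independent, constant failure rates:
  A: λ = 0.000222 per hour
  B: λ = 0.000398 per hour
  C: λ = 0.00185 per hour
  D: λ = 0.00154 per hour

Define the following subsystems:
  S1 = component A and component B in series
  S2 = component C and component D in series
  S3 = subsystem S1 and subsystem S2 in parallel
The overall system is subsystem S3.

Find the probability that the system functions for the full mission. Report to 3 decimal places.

R(A) = exp(−0.000222 × 100) = 0.97804
R(B) = exp(−0.000398 × 100) = 0.96098
R(C) = exp(−0.00185 × 100) = 0.83110
R(D) = exp(−0.00154 × 100) = 0.85727
Series (A and B): 0.97804 × 0.96098 = 0.93988
Series (C and D): 0.83110 × 0.85727 = 0.71248
Parallel ([0.93988] and [0.71248]): 1 − (1 − 0.93988)(1 − 0.71248) = 0.983

0.983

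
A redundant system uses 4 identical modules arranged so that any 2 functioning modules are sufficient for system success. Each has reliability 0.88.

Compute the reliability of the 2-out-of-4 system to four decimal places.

R = Σ_{i=2}^{4} C(4,i) p^i (1−p)^{4−i} with p = 0.88
C(4,2)·0.88^2·0.12^2 = 0.066908
C(4,3)·0.88^3·0.12^1 = 0.327107
C(4,4)·0.88^4·0.12^0 = 0.599695
Sum = 0.9937

0.9937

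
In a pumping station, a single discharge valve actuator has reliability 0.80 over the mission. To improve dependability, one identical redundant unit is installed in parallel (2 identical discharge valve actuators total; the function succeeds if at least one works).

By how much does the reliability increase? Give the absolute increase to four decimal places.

0.1600

R_before = 0.80
R_after = 1 − (1 − 0.80)^2 = 0.9600
ΔR = 0.9600 − 0.80 = 0.1600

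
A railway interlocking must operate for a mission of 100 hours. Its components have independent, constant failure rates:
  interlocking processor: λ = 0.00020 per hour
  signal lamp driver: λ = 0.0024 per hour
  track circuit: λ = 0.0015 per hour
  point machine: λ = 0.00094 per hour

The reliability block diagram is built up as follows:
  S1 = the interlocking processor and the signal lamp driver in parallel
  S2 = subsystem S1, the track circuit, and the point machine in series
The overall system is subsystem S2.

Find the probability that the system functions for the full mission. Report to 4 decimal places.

R(interlocking processor) = exp(−0.00020 × 100) = 0.980199
R(signal lamp driver) = exp(−0.0024 × 100) = 0.786628
R(track circuit) = exp(−0.0015 × 100) = 0.860708
R(point machine) = exp(−0.00094 × 100) = 0.910283
Parallel (interlocking processor and signal lamp driver): 1 − (1 − 0.980199)(1 − 0.786628) = 0.995775
Series ([0.995775], track circuit, and point machine): 0.995775 × 0.860708 × 0.910283 = 0.7802

0.7802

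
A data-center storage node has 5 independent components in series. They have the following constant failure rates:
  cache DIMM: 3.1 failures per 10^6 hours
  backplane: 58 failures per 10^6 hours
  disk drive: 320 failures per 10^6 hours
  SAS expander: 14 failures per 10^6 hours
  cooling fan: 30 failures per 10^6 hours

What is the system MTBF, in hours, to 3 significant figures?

2350

Series of exponential components: λ_sys = Σ λ_i
λ_sys = 0.0000031 + 0.000058 + 0.00032 + 0.000014 + 0.000030 = 4.2510e-04 /h
MTBF = 1 / λ_sys = 2350 h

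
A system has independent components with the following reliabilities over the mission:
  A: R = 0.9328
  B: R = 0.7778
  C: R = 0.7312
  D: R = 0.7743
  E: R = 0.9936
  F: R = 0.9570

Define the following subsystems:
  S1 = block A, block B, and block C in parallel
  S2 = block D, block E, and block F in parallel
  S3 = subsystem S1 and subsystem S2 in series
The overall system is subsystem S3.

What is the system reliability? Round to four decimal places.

Parallel (A, B, and C): 1 − (1 − 0.932800)(1 − 0.777800)(1 − 0.731200) = 0.995986
Parallel (D, E, and F): 1 − (1 − 0.774300)(1 − 0.993600)(1 − 0.957000) = 0.999938
Series ([0.995986] and [0.999938]): 0.995986 × 0.999938 = 0.9959

0.9959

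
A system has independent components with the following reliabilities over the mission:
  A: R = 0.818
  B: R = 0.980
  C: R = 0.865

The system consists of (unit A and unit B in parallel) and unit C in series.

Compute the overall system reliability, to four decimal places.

0.8619

Parallel (A and B): 1 − (1 − 0.818000)(1 − 0.980000) = 0.996360
Series ([0.996360] and C): 0.996360 × 0.865000 = 0.8619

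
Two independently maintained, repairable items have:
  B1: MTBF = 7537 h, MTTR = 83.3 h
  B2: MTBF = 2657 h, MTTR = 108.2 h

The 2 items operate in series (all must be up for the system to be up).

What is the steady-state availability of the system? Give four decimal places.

A(B1) = MTBF/(MTBF+MTTR) = 7537/(7537+83.3) = 0.989069
A(B2) = MTBF/(MTBF+MTTR) = 2657/(2657+108.2) = 0.960871
Series availability: 0.989069 × 0.960871 = 0.9504

0.9504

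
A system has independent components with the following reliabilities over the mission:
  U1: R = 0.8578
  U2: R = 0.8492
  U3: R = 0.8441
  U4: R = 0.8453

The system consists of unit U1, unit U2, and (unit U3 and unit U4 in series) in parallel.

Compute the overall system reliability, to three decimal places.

Series (U3 and U4): 0.84410 × 0.84530 = 0.71352
Parallel (U1, U2, and [0.71352]): 1 − (1 − 0.85780)(1 − 0.84920)(1 − 0.71352) = 0.994

0.994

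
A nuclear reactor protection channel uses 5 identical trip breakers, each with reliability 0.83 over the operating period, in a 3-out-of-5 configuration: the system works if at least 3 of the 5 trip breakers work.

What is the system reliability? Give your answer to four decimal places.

R = Σ_{i=3}^{5} C(5,i) p^i (1−p)^{5−i} with p = 0.83
C(5,3)·0.83^3·0.17^2 = 0.165246
C(5,4)·0.83^4·0.17^1 = 0.403396
C(5,5)·0.83^5·0.17^0 = 0.393904
Sum = 0.9625

0.9625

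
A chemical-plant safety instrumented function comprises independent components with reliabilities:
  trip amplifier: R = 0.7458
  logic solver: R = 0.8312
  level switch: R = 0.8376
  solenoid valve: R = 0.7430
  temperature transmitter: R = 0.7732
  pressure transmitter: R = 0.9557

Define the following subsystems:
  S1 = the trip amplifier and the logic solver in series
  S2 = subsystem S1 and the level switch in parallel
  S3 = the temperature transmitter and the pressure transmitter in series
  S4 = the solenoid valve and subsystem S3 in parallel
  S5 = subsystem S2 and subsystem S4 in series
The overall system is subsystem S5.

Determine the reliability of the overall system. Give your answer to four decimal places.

Series (trip amplifier and logic solver): 0.745800 × 0.831200 = 0.619909
Parallel ([0.619909] and level switch): 1 − (1 − 0.619909)(1 − 0.837600) = 0.938273
Series (temperature transmitter and pressure transmitter): 0.773200 × 0.955700 = 0.738947
Parallel (solenoid valve and [0.738947]): 1 − (1 − 0.743000)(1 − 0.738947) = 0.932909
Series ([0.938273] and [0.932909]): 0.938273 × 0.932909 = 0.8753

0.8753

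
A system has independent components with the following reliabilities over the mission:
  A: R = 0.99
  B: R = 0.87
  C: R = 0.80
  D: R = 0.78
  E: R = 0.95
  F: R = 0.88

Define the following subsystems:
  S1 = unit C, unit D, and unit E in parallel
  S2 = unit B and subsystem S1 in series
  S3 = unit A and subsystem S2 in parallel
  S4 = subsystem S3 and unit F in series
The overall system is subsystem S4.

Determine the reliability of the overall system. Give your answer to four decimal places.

Parallel (C, D, and E): 1 − (1 − 0.800000)(1 − 0.780000)(1 − 0.950000) = 0.997800
Series (B and [0.997800]): 0.870000 × 0.997800 = 0.868086
Parallel (A and [0.868086]): 1 − (1 − 0.990000)(1 − 0.868086) = 0.998681
Series ([0.998681] and F): 0.998681 × 0.880000 = 0.8788

0.8788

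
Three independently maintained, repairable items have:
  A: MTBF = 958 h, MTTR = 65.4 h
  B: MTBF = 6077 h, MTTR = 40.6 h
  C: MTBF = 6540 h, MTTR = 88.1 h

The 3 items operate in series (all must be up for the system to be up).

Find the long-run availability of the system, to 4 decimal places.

A(A) = MTBF/(MTBF+MTTR) = 958/(958+65.4) = 0.936095
A(B) = MTBF/(MTBF+MTTR) = 6077/(6077+40.6) = 0.993363
A(C) = MTBF/(MTBF+MTTR) = 6540/(6540+88.1) = 0.986708
Series availability: 0.936095 × 0.993363 × 0.986708 = 0.9175

0.9175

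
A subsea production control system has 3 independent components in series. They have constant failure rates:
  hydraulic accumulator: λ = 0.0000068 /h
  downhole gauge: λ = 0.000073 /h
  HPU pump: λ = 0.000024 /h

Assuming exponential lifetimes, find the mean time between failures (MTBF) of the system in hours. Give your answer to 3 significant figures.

Series of exponential components: λ_sys = Σ λ_i
λ_sys = 0.0000068 + 0.000073 + 0.000024 = 1.0380e-04 /h
MTBF = 1 / λ_sys = 9630 h

9630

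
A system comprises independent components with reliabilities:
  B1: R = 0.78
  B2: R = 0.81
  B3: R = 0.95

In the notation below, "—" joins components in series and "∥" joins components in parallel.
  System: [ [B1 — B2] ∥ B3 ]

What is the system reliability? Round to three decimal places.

Series (B1 and B2): 0.78000 × 0.81000 = 0.63180
Parallel ([0.63180] and B3): 1 − (1 − 0.63180)(1 − 0.95000) = 0.982

0.982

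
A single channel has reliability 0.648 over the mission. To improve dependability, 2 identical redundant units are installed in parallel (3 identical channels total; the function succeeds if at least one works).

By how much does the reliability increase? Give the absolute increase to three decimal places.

0.308

R_before = 0.648
R_after = 1 − (1 − 0.648)^3 = 0.956
ΔR = 0.956 − 0.648 = 0.308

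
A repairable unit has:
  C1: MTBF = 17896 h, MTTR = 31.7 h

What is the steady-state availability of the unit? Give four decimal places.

A(C1) = MTBF/(MTBF+MTTR) = 17896/(17896+31.7) = 0.9982

0.9982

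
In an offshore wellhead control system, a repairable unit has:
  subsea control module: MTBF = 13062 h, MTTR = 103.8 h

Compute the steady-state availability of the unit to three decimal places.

0.992

A(subsea control module) = MTBF/(MTBF+MTTR) = 13062/(13062+103.8) = 0.992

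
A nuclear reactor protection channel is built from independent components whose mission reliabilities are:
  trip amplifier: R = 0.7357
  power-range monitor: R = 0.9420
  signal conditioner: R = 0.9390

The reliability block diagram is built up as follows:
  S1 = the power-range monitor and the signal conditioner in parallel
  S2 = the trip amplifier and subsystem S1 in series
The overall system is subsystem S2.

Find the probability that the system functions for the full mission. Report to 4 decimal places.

Parallel (power-range monitor and signal conditioner): 1 − (1 − 0.942000)(1 − 0.939000) = 0.996462
Series (trip amplifier and [0.996462]): 0.735700 × 0.996462 = 0.7331

0.7331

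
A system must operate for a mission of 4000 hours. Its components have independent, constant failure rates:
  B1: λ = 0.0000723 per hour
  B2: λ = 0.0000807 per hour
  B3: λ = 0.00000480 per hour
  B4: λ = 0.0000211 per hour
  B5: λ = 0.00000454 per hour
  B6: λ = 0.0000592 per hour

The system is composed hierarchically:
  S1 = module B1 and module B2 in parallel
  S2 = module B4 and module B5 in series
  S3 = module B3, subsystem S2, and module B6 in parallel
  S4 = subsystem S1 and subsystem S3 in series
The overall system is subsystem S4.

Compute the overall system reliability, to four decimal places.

R(B1) = exp(−0.0000723 × 4000) = 0.748862
R(B2) = exp(−0.0000807 × 4000) = 0.724119
R(B3) = exp(−0.00000480 × 4000) = 0.980983
R(B4) = exp(−0.0000211 × 4000) = 0.919064
R(B5) = exp(−0.00000454 × 4000) = 0.982004
R(B6) = exp(−0.0000592 × 4000) = 0.789149
Parallel (B1 and B2): 1 − (1 − 0.748862)(1 − 0.724119) = 0.930716
Series (B4 and B5): 0.919064 × 0.982004 = 0.902525
Parallel (B3, [0.902525], and B6): 1 − (1 − 0.980983)(1 − 0.902525)(1 − 0.789149) = 0.999609
Series ([0.930716] and [0.999609]): 0.930716 × 0.999609 = 0.9304

0.9304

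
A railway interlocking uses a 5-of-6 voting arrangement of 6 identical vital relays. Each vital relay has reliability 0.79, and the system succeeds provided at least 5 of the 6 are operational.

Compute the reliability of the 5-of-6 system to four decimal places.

0.6308

R = Σ_{i=5}^{6} C(6,i) p^i (1−p)^{6−i} with p = 0.79
C(6,5)·0.79^5·0.21^1 = 0.387709
C(6,6)·0.79^6·0.21^0 = 0.243087
Sum = 0.6308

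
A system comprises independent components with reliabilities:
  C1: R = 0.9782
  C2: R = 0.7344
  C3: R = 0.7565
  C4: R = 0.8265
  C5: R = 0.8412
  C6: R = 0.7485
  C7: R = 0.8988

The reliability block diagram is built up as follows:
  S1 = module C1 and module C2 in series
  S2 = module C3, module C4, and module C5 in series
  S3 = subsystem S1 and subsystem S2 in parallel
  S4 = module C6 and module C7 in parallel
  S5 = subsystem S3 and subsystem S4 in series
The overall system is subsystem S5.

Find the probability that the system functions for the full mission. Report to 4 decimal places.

Series (C1 and C2): 0.978200 × 0.734400 = 0.718390
Series (C3, C4, and C5): 0.756500 × 0.826500 × 0.841200 = 0.525958
Parallel ([0.718390] and [0.525958]): 1 − (1 − 0.718390)(1 − 0.525958) = 0.866505
Parallel (C6 and C7): 1 − (1 − 0.748500)(1 − 0.898800) = 0.974548
Series ([0.866505] and [0.974548]): 0.866505 × 0.974548 = 0.8445

0.8445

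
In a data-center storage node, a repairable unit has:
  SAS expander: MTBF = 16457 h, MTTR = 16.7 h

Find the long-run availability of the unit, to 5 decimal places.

0.99899

A(SAS expander) = MTBF/(MTBF+MTTR) = 16457/(16457+16.7) = 0.99899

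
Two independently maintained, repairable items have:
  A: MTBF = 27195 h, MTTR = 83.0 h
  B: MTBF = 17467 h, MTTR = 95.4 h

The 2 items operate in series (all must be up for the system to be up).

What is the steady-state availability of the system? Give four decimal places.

A(A) = MTBF/(MTBF+MTTR) = 27195/(27195+83.0) = 0.996957
A(B) = MTBF/(MTBF+MTTR) = 17467/(17467+95.4) = 0.994568
Series availability: 0.996957 × 0.994568 = 0.9915

0.9915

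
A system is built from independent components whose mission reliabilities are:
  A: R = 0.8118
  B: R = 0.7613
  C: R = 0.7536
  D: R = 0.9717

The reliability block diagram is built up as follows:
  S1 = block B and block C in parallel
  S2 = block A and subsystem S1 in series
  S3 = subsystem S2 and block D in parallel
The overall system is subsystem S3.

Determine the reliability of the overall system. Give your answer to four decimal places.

Parallel (B and C): 1 − (1 − 0.761300)(1 − 0.753600) = 0.941184
Series (A and [0.941184]): 0.811800 × 0.941184 = 0.764053
Parallel ([0.764053] and D): 1 − (1 − 0.764053)(1 − 0.971700) = 0.9933

0.9933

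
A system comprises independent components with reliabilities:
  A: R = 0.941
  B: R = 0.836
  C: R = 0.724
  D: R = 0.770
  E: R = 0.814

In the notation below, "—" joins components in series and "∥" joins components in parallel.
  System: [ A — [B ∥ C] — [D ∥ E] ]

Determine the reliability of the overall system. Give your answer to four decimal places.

Parallel (B and C): 1 − (1 − 0.836000)(1 − 0.724000) = 0.954736
Parallel (D and E): 1 − (1 − 0.770000)(1 − 0.814000) = 0.957220
Series (A, [0.954736], and [0.957220]): 0.941000 × 0.954736 × 0.957220 = 0.8600

0.8600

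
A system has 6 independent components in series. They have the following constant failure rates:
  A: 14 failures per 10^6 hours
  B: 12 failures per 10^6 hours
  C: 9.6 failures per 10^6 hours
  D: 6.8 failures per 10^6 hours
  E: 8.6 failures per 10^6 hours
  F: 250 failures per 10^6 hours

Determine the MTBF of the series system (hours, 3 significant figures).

Series of exponential components: λ_sys = Σ λ_i
λ_sys = 0.000014 + 0.000012 + 0.0000096 + 0.0000068 + 0.0000086 + 0.00025 = 3.0100e-04 /h
MTBF = 1 / λ_sys = 3320 h

3320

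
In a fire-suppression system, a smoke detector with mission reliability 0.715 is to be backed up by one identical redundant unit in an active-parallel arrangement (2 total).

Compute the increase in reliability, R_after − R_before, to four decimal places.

0.2038

R_before = 0.715
R_after = 1 − (1 − 0.715)^2 = 0.9188
ΔR = 0.9188 − 0.715 = 0.2038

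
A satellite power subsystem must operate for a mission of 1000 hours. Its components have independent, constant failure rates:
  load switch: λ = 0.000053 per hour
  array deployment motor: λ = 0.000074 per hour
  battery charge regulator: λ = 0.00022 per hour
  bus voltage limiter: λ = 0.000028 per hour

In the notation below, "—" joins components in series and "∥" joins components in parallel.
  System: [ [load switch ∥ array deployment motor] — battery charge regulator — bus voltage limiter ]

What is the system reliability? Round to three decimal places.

0.777

R(load switch) = exp(−0.000053 × 1000) = 0.94838
R(array deployment motor) = exp(−0.000074 × 1000) = 0.92867
R(battery charge regulator) = exp(−0.00022 × 1000) = 0.80252
R(bus voltage limiter) = exp(−0.000028 × 1000) = 0.97239
Parallel (load switch and array deployment motor): 1 − (1 − 0.94838)(1 − 0.92867) = 0.99632
Series ([0.99632], battery charge regulator, and bus voltage limiter): 0.99632 × 0.80252 × 0.97239 = 0.777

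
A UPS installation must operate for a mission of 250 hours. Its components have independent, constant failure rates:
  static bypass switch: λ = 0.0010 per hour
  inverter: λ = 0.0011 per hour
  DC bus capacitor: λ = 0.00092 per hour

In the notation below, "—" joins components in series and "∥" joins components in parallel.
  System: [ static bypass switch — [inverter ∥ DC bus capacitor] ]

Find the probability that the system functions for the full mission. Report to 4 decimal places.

0.7403

R(static bypass switch) = exp(−0.0010 × 250) = 0.778801
R(inverter) = exp(−0.0011 × 250) = 0.759572
R(DC bus capacitor) = exp(−0.00092 × 250) = 0.794534
Parallel (inverter and DC bus capacitor): 1 − (1 − 0.759572)(1 − 0.794534) = 0.950600
Series (static bypass switch and [0.950600]): 0.778801 × 0.950600 = 0.7403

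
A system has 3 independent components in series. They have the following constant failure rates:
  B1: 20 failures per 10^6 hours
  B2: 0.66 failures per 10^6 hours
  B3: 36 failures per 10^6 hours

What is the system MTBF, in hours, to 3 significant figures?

17600

Series of exponential components: λ_sys = Σ λ_i
λ_sys = 0.000020 + 0.00000066 + 0.000036 = 5.6660e-05 /h
MTBF = 1 / λ_sys = 17600 h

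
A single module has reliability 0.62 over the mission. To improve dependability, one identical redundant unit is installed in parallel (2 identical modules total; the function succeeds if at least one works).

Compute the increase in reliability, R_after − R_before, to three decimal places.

0.236

R_before = 0.62
R_after = 1 − (1 − 0.62)^2 = 0.856
ΔR = 0.856 − 0.62 = 0.236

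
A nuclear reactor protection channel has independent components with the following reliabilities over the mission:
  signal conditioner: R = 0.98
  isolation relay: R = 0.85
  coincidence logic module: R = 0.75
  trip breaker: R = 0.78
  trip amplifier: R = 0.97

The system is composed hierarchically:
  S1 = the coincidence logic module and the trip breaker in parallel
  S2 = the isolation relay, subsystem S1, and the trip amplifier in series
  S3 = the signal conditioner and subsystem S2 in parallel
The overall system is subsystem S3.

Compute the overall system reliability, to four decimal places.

0.9956

Parallel (coincidence logic module and trip breaker): 1 − (1 − 0.750000)(1 − 0.780000) = 0.945000
Series (isolation relay, [0.945000], and trip amplifier): 0.850000 × 0.945000 × 0.970000 = 0.779153
Parallel (signal conditioner and [0.779153]): 1 − (1 − 0.980000)(1 − 0.779153) = 0.9956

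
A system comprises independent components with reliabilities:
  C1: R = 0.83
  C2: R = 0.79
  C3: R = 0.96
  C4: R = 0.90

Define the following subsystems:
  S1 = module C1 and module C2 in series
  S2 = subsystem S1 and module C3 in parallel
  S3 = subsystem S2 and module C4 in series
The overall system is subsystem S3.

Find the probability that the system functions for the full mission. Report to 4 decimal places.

0.8876

Series (C1 and C2): 0.830000 × 0.790000 = 0.655700
Parallel ([0.655700] and C3): 1 − (1 − 0.655700)(1 − 0.960000) = 0.986228
Series ([0.986228] and C4): 0.986228 × 0.900000 = 0.8876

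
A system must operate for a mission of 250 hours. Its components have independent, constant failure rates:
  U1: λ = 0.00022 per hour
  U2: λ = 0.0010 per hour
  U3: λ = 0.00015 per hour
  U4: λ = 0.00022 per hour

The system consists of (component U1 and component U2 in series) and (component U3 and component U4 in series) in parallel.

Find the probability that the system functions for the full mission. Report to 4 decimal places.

0.9768

R(U1) = exp(−0.00022 × 250) = 0.946485
R(U2) = exp(−0.0010 × 250) = 0.778801
R(U3) = exp(−0.00015 × 250) = 0.963194
R(U4) = exp(−0.00022 × 250) = 0.946485
Series (U1 and U2): 0.946485 × 0.778801 = 0.737123
Series (U3 and U4): 0.963194 × 0.946485 = 0.911649
Parallel ([0.737123] and [0.911649]): 1 − (1 − 0.737123)(1 − 0.911649) = 0.9768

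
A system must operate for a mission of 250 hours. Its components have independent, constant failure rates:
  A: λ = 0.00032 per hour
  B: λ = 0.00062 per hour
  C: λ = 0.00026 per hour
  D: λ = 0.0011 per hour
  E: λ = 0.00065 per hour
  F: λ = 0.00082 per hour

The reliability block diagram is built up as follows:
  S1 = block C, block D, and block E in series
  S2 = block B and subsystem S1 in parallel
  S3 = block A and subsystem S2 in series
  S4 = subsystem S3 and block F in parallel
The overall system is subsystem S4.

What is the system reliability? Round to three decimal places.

0.976

R(A) = exp(−0.00032 × 250) = 0.92312
R(B) = exp(−0.00062 × 250) = 0.85642
R(C) = exp(−0.00026 × 250) = 0.93707
R(D) = exp(−0.0011 × 250) = 0.75957
R(E) = exp(−0.00065 × 250) = 0.85002
R(F) = exp(−0.00082 × 250) = 0.81465
Series (C, D, and E): 0.93707 × 0.75957 × 0.85002 = 0.60502
Parallel (B and [0.60502]): 1 − (1 − 0.85642)(1 − 0.60502) = 0.94329
Series (A and [0.94329]): 0.92312 × 0.94329 = 0.87077
Parallel ([0.87077] and F): 1 − (1 − 0.87077)(1 − 0.81465) = 0.976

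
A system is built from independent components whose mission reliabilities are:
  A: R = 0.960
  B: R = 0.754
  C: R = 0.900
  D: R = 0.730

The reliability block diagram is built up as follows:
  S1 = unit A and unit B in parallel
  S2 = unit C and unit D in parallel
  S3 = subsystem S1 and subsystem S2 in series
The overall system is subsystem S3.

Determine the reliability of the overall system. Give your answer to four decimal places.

Parallel (A and B): 1 − (1 − 0.960000)(1 − 0.754000) = 0.990160
Parallel (C and D): 1 − (1 − 0.900000)(1 − 0.730000) = 0.973000
Series ([0.990160] and [0.973000]): 0.990160 × 0.973000 = 0.9634

0.9634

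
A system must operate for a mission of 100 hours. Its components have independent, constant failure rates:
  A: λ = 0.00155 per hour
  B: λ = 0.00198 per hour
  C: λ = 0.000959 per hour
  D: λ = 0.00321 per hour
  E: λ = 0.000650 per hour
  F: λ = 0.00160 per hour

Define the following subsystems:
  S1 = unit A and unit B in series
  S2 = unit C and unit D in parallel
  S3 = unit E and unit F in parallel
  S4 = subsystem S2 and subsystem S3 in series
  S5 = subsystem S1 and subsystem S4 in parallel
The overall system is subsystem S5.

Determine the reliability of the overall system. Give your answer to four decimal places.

0.9898

R(A) = exp(−0.00155 × 100) = 0.856415
R(B) = exp(−0.00198 × 100) = 0.820370
R(C) = exp(−0.000959 × 100) = 0.908555
R(D) = exp(−0.00321 × 100) = 0.725423
R(E) = exp(−0.000650 × 100) = 0.937067
R(F) = exp(−0.00160 × 100) = 0.852144
Series (A and B): 0.856415 × 0.820370 = 0.702577
Parallel (C and D): 1 − (1 − 0.908555)(1 − 0.725423) = 0.974891
Parallel (E and F): 1 − (1 − 0.937067)(1 − 0.852144) = 0.990695
Series ([0.974891] and [0.990695]): 0.974891 × 0.990695 = 0.965820
Parallel ([0.702577] and [0.965820]): 1 − (1 − 0.702577)(1 − 0.965820) = 0.9898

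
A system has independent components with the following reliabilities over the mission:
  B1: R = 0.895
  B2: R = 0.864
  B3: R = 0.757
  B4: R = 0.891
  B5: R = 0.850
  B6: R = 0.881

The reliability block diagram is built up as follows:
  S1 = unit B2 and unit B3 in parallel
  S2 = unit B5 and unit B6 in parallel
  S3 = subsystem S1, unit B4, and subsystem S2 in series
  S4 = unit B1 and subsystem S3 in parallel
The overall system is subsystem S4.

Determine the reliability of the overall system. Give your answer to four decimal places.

0.9838

Parallel (B2 and B3): 1 − (1 − 0.864000)(1 − 0.757000) = 0.966952
Parallel (B5 and B6): 1 − (1 − 0.850000)(1 − 0.881000) = 0.982150
Series ([0.966952], B4, and [0.982150]): 0.966952 × 0.891000 × 0.982150 = 0.846175
Parallel (B1 and [0.846175]): 1 − (1 − 0.895000)(1 − 0.846175) = 0.9838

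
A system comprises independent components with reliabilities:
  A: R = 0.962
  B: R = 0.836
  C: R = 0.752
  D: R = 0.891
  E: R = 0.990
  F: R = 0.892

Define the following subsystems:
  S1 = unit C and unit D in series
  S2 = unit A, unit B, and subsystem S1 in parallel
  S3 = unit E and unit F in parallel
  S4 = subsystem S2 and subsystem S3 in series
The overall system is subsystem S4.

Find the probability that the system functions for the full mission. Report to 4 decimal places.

Series (C and D): 0.752000 × 0.891000 = 0.670032
Parallel (A, B, and [0.670032]): 1 − (1 − 0.962000)(1 − 0.836000)(1 − 0.670032) = 0.997944
Parallel (E and F): 1 − (1 − 0.990000)(1 − 0.892000) = 0.998920
Series ([0.997944] and [0.998920]): 0.997944 × 0.998920 = 0.9969

0.9969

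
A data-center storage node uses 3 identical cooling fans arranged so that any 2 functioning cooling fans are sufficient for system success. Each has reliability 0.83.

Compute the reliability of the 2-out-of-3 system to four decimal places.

0.9231

R = Σ_{i=2}^{3} C(3,i) p^i (1−p)^{3−i} with p = 0.83
C(3,2)·0.83^2·0.17^1 = 0.351339
C(3,3)·0.83^3·0.17^0 = 0.571787
Sum = 0.9231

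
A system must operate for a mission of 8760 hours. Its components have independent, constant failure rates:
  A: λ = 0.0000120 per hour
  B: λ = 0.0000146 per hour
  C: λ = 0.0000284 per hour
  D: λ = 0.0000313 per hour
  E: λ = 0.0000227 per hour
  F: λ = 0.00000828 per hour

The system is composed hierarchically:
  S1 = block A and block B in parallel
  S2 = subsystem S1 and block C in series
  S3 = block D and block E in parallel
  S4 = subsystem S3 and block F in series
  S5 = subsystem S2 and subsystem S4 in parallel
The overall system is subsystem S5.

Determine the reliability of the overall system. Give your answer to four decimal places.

0.9747

R(A) = exp(−0.0000120 × 8760) = 0.900216
R(B) = exp(−0.0000146 × 8760) = 0.879945
R(C) = exp(−0.0000284 × 8760) = 0.779748
R(D) = exp(−0.0000313 × 8760) = 0.760189
R(E) = exp(−0.0000227 × 8760) = 0.819671
R(F) = exp(−0.00000828 × 8760) = 0.930035
Parallel (A and B): 1 − (1 − 0.900216)(1 − 0.879945) = 0.988020
Series ([0.988020] and C): 0.988020 × 0.779748 = 0.770407
Parallel (D and E): 1 − (1 − 0.760189)(1 − 0.819671) = 0.956755
Series ([0.956755] and F): 0.956755 × 0.930035 = 0.889816
Parallel ([0.770407] and [0.889816]): 1 − (1 − 0.770407)(1 − 0.889816) = 0.9747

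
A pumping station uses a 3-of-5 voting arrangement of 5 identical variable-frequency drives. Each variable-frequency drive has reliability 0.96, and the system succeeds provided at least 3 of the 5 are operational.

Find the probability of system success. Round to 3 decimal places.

R = Σ_{i=3}^{5} C(5,i) p^i (1−p)^{5−i} with p = 0.96
C(5,3)·0.96^3·0.04^2 = 0.01416
C(5,4)·0.96^4·0.04^1 = 0.16987
C(5,5)·0.96^5·0.04^0 = 0.81537
Sum = 0.999

0.999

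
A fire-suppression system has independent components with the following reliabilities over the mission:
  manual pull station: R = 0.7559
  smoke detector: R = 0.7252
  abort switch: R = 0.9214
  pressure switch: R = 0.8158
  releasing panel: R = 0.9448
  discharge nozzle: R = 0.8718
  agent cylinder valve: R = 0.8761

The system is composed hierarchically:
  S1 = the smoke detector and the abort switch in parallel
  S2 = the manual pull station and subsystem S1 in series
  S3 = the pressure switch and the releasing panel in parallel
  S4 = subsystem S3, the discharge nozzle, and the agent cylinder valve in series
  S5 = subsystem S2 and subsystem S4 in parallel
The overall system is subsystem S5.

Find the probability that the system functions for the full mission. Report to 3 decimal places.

0.936

Parallel (smoke detector and abort switch): 1 − (1 − 0.72520)(1 − 0.92140) = 0.97840
Series (manual pull station and [0.97840]): 0.75590 × 0.97840 = 0.73957
Parallel (pressure switch and releasing panel): 1 − (1 − 0.81580)(1 − 0.94480) = 0.98983
Series ([0.98983], discharge nozzle, and agent cylinder valve): 0.98983 × 0.87180 × 0.87610 = 0.75602
Parallel ([0.73957] and [0.75602]): 1 − (1 − 0.73957)(1 − 0.75602) = 0.936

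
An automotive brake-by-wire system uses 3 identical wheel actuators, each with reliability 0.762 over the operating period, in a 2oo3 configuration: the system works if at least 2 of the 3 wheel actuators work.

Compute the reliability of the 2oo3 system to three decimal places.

R = Σ_{i=2}^{3} C(3,i) p^i (1−p)^{3−i} with p = 0.762
C(3,2)·0.762^2·0.238^1 = 0.41458
C(3,3)·0.762^3·0.238^0 = 0.44245
Sum = 0.857

0.857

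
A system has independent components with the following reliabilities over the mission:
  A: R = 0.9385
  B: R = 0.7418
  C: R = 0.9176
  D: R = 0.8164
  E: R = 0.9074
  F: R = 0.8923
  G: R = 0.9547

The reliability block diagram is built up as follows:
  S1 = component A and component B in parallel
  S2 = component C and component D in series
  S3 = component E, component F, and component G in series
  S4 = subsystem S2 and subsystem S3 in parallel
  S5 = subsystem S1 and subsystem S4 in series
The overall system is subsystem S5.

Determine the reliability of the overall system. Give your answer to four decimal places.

0.9281

Parallel (A and B): 1 − (1 − 0.938500)(1 − 0.741800) = 0.984121
Series (C and D): 0.917600 × 0.816400 = 0.749129
Series (E, F, and G): 0.907400 × 0.892300 × 0.954700 = 0.772995
Parallel ([0.749129] and [0.772995]): 1 − (1 − 0.749129)(1 − 0.772995) = 0.943051
Series ([0.984121] and [0.943051]): 0.984121 × 0.943051 = 0.9281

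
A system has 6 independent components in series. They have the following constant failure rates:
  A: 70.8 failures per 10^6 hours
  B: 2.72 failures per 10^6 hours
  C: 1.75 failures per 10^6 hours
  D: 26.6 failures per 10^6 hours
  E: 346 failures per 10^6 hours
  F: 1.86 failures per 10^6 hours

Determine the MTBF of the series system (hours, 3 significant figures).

2220

Series of exponential components: λ_sys = Σ λ_i
λ_sys = 0.0000708 + 0.00000272 + 0.00000175 + 0.0000266 + 0.000346 + 0.00000186 = 4.4973e-04 /h
MTBF = 1 / λ_sys = 2220 h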